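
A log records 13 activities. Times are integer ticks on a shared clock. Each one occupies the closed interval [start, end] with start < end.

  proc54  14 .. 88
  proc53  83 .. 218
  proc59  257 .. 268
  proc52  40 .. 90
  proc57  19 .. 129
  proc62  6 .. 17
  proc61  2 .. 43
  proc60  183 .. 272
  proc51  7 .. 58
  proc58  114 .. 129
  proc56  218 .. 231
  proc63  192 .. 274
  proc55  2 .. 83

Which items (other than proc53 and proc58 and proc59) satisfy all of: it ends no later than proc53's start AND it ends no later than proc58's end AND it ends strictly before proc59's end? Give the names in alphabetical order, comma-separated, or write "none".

Conditions: its end is no later than proc53's start (X.end <= 83) AND its end is no later than proc58's end (X.end <= 129) AND its end is strictly before proc59's end (X.end < 268).
proc51: end 58 <= 83? ✓; end 58 <= 129? ✓; end 58 < 268? ✓ → yes.
proc52: end 90 <= 83? ✗; end 90 <= 129? ✓; end 90 < 268? ✓ → no.
proc54: end 88 <= 83? ✗; end 88 <= 129? ✓; end 88 < 268? ✓ → no.
proc55: end 83 <= 83? ✓; end 83 <= 129? ✓; end 83 < 268? ✓ → yes.
proc56: end 231 <= 83? ✗; end 231 <= 129? ✗; end 231 < 268? ✓ → no.
proc57: end 129 <= 83? ✗; end 129 <= 129? ✓; end 129 < 268? ✓ → no.
proc60: end 272 <= 83? ✗; end 272 <= 129? ✗; end 272 < 268? ✗ → no.
proc61: end 43 <= 83? ✓; end 43 <= 129? ✓; end 43 < 268? ✓ → yes.
proc62: end 17 <= 83? ✓; end 17 <= 129? ✓; end 17 < 268? ✓ → yes.
proc63: end 274 <= 83? ✗; end 274 <= 129? ✗; end 274 < 268? ✗ → no.
Result: proc51, proc55, proc61, proc62.

proc51, proc55, proc61, proc62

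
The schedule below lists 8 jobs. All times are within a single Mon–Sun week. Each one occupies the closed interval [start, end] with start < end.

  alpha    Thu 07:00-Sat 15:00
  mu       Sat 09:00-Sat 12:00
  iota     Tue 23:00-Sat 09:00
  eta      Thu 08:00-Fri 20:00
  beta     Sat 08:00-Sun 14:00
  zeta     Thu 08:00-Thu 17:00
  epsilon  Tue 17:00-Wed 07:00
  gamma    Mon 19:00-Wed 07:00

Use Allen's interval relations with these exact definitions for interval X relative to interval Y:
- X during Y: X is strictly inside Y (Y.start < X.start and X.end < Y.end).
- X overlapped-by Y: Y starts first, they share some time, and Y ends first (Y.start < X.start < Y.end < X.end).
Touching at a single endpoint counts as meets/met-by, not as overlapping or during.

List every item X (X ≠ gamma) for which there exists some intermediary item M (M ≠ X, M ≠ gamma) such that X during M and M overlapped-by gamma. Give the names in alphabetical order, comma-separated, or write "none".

Target gamma = [Mon 19:00, Wed 07:00].
Intermediaries M with M overlapped-by gamma: iota.
Via iota — items with X during iota: eta, zeta.
Union: eta, zeta.

eta, zeta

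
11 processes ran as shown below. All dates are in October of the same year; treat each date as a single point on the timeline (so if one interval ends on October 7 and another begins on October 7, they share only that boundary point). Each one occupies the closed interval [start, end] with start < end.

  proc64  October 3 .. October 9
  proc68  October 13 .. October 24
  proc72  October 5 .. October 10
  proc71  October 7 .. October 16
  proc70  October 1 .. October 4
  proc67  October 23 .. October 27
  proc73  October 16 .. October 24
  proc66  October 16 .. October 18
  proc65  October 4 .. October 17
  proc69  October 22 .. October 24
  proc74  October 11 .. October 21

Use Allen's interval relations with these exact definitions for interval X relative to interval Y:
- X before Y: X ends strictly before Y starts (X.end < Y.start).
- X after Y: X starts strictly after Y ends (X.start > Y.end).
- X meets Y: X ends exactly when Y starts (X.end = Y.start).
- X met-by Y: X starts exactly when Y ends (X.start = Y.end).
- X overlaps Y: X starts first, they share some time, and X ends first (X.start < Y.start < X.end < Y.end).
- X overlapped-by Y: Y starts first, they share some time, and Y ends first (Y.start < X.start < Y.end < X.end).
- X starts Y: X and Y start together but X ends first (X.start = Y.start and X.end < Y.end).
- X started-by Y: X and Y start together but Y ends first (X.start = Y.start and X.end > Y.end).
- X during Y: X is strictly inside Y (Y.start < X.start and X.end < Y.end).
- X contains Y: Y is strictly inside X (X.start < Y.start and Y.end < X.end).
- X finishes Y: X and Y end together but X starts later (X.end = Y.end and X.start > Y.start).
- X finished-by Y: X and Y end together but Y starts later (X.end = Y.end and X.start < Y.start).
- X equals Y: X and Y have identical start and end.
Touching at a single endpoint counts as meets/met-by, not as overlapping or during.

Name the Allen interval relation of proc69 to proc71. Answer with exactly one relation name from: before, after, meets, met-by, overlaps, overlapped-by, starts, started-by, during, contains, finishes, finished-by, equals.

after

proc69 = [October 22, October 24]; proc71 = [October 7, October 16].
Compare endpoints: proc69.start > proc71.start, proc69.start > proc71.end, proc69.end > proc71.start, proc69.end > proc71.end.
That pattern is 'after'.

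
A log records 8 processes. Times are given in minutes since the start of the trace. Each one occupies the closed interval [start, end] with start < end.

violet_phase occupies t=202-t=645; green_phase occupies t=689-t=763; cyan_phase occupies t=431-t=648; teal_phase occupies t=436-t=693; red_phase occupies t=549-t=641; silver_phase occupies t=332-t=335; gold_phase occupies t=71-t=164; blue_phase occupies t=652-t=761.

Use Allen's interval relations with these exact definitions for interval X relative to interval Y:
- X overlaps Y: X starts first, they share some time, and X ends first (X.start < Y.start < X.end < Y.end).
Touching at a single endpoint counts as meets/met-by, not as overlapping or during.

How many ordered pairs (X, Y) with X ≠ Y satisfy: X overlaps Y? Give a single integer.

Checking all 56 ordered pairs for relation 'overlaps'; matching pairs in alphabetical order:
(blue_phase, green_phase): blue_phase overlaps green_phase ✓
(cyan_phase, teal_phase): cyan_phase overlaps teal_phase ✓
(teal_phase, blue_phase): teal_phase overlaps blue_phase ✓
(teal_phase, green_phase): teal_phase overlaps green_phase ✓
(violet_phase, cyan_phase): violet_phase overlaps cyan_phase ✓
(violet_phase, teal_phase): violet_phase overlaps teal_phase ✓
Count: 6.

6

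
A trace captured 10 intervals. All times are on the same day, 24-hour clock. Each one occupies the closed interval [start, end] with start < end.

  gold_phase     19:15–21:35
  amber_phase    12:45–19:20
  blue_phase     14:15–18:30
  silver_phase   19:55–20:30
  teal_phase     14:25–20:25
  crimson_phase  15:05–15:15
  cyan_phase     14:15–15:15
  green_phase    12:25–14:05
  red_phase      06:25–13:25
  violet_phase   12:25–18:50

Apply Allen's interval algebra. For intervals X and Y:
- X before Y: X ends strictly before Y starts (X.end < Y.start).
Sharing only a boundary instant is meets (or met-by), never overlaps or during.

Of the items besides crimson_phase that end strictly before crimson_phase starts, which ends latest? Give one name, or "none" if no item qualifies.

Target crimson_phase = [15:05, 15:15].
amber_phase [12:45, 19:20] → contains → excluded.
blue_phase [14:15, 18:30] → contains → excluded.
cyan_phase [14:15, 15:15] → finished-by → excluded.
gold_phase [19:15, 21:35] → after → excluded.
green_phase [12:25, 14:05] → before → candidate.
red_phase [06:25, 13:25] → before → candidate.
silver_phase [19:55, 20:30] → after → excluded.
teal_phase [14:25, 20:25] → contains → excluded.
violet_phase [12:25, 18:50] → contains → excluded.
Among candidates, latest end is 14:05 → green_phase.

green_phase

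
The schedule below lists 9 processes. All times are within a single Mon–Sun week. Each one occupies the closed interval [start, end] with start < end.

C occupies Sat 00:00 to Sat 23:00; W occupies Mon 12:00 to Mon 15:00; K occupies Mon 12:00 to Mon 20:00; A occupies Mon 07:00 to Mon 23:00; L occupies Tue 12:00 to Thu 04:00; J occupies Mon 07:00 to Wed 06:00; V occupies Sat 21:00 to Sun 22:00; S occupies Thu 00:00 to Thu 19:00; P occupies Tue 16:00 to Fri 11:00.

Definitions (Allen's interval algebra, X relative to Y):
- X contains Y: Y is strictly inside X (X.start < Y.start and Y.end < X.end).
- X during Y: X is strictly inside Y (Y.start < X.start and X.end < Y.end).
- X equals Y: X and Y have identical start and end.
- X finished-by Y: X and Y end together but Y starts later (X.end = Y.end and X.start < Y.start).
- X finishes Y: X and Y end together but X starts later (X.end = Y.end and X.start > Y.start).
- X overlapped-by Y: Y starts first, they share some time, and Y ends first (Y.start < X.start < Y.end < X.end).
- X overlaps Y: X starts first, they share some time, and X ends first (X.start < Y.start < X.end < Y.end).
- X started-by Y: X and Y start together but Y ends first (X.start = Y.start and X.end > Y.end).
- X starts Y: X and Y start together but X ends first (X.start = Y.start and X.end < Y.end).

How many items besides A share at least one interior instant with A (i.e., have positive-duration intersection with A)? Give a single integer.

3

Target A = [Mon 07:00, Mon 23:00].
C [Sat 00:00, Sat 23:00] → after → no.
J [Mon 07:00, Wed 06:00] → started-by → counts.
K [Mon 12:00, Mon 20:00] → during → counts.
L [Tue 12:00, Thu 04:00] → after → no.
P [Tue 16:00, Fri 11:00] → after → no.
S [Thu 00:00, Thu 19:00] → after → no.
V [Sat 21:00, Sun 22:00] → after → no.
W [Mon 12:00, Mon 15:00] → during → counts.
Total: 3.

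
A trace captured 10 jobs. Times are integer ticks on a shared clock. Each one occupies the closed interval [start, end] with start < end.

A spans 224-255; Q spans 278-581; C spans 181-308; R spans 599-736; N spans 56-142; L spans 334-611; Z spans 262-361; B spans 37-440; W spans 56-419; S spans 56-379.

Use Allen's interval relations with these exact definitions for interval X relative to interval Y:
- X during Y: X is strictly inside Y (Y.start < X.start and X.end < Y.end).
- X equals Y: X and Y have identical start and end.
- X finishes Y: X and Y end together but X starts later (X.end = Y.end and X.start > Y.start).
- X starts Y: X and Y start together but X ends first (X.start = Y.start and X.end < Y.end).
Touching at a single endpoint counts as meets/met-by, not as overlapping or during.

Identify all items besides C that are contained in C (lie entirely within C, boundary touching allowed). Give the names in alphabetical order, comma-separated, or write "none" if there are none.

Target C = [181, 308].
A [224, 255] → during → yes.
B [37, 440] → contains → no.
L [334, 611] → after → no.
N [56, 142] → before → no.
Q [278, 581] → overlapped-by → no.
R [599, 736] → after → no.
S [56, 379] → contains → no.
W [56, 419] → contains → no.
Z [262, 361] → overlapped-by → no.
Result: A.

A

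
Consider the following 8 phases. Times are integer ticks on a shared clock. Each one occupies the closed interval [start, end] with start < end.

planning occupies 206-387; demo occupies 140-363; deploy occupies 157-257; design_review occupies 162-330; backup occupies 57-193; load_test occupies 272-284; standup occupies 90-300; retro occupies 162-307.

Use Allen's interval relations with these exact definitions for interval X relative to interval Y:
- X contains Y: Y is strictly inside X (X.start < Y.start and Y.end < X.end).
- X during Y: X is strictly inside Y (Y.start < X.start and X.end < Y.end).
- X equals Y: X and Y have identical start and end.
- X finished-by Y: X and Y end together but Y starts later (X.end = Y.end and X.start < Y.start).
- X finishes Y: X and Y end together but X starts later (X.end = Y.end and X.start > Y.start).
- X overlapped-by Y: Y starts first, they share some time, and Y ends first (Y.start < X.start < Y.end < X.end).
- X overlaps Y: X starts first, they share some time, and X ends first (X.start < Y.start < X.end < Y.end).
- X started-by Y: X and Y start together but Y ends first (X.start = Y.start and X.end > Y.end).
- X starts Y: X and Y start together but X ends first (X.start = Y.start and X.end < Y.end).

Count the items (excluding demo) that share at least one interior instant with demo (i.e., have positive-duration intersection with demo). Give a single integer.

Target demo = [140, 363].
backup [57, 193] → overlaps → counts.
deploy [157, 257] → during → counts.
design_review [162, 330] → during → counts.
load_test [272, 284] → during → counts.
planning [206, 387] → overlapped-by → counts.
retro [162, 307] → during → counts.
standup [90, 300] → overlaps → counts.
Total: 7.

7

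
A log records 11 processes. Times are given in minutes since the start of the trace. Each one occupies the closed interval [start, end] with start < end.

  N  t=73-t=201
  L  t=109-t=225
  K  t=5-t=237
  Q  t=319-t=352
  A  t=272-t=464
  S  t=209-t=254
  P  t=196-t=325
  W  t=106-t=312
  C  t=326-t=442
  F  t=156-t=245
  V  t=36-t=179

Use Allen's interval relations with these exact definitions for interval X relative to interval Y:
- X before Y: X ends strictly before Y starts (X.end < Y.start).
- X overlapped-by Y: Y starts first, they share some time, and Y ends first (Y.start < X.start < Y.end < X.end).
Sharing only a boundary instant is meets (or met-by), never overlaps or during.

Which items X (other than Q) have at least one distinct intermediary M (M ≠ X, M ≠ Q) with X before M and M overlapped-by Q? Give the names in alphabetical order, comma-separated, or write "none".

F, K, L, N, P, S, V, W

Target Q = [t=319, t=352].
Intermediaries M with M overlapped-by Q: C.
Via C — items with X before C: F, K, L, N, P, S, V, W.
Union: F, K, L, N, P, S, V, W.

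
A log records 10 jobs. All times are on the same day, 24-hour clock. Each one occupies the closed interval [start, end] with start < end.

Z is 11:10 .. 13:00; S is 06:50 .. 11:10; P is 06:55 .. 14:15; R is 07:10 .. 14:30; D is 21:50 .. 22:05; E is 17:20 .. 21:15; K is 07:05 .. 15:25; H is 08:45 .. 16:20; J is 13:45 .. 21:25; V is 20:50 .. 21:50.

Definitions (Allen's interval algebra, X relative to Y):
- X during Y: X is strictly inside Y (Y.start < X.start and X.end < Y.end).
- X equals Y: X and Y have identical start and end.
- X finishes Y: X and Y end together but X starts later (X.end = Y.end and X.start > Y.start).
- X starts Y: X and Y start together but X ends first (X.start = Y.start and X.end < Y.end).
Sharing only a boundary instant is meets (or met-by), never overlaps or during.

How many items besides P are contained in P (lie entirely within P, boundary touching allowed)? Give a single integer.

Target P = [06:55, 14:15].
D [21:50, 22:05] → after → no.
E [17:20, 21:15] → after → no.
H [08:45, 16:20] → overlapped-by → no.
J [13:45, 21:25] → overlapped-by → no.
K [07:05, 15:25] → overlapped-by → no.
R [07:10, 14:30] → overlapped-by → no.
S [06:50, 11:10] → overlaps → no.
V [20:50, 21:50] → after → no.
Z [11:10, 13:00] → during → counts.
Total: 1.

1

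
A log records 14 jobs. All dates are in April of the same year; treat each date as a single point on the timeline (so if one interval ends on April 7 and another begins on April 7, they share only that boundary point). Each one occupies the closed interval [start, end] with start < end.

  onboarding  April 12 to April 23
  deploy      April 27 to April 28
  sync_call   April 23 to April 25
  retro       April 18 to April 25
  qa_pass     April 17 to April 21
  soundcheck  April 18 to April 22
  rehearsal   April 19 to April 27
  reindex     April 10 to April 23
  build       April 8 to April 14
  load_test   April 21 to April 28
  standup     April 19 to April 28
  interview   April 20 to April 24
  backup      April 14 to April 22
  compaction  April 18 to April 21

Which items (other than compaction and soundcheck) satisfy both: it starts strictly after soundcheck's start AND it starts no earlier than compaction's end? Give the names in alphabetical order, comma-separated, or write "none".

deploy, load_test, sync_call

Conditions: its start is strictly after soundcheck's start (X.start > April 18) AND its start is no earlier than compaction's end (X.start >= April 21).
backup: start April 14 > April 18? ✗; start April 14 >= April 21? ✗ → no.
build: start April 8 > April 18? ✗; start April 8 >= April 21? ✗ → no.
deploy: start April 27 > April 18? ✓; start April 27 >= April 21? ✓ → yes.
interview: start April 20 > April 18? ✓; start April 20 >= April 21? ✗ → no.
load_test: start April 21 > April 18? ✓; start April 21 >= April 21? ✓ → yes.
onboarding: start April 12 > April 18? ✗; start April 12 >= April 21? ✗ → no.
qa_pass: start April 17 > April 18? ✗; start April 17 >= April 21? ✗ → no.
rehearsal: start April 19 > April 18? ✓; start April 19 >= April 21? ✗ → no.
reindex: start April 10 > April 18? ✗; start April 10 >= April 21? ✗ → no.
retro: start April 18 > April 18? ✗; start April 18 >= April 21? ✗ → no.
standup: start April 19 > April 18? ✓; start April 19 >= April 21? ✗ → no.
sync_call: start April 23 > April 18? ✓; start April 23 >= April 21? ✓ → yes.
Result: deploy, load_test, sync_call.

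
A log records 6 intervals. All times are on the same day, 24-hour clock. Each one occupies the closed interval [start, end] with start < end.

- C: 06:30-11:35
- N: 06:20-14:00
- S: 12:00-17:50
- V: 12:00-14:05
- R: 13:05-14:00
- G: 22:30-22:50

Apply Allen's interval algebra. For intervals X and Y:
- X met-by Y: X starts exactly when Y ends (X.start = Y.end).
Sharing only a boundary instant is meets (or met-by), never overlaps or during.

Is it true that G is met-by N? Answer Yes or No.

No

G = [22:30, 22:50], N = [06:20, 14:00].
Actual relation of G to N: after.
Asked whether 'met-by' holds → No.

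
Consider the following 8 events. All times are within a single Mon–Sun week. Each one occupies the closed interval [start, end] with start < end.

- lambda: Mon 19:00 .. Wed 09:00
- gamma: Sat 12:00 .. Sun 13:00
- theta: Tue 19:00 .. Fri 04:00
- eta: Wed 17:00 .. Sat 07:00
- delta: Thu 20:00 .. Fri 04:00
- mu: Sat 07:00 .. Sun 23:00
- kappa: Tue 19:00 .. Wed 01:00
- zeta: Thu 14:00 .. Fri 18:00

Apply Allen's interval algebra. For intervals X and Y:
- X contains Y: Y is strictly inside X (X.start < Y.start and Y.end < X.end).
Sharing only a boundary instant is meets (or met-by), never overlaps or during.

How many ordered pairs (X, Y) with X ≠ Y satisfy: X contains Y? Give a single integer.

Checking all 56 ordered pairs for relation 'contains'; matching pairs in alphabetical order:
(eta, delta): eta contains delta ✓
(eta, zeta): eta contains zeta ✓
(lambda, kappa): lambda contains kappa ✓
(mu, gamma): mu contains gamma ✓
(zeta, delta): zeta contains delta ✓
Count: 5.

5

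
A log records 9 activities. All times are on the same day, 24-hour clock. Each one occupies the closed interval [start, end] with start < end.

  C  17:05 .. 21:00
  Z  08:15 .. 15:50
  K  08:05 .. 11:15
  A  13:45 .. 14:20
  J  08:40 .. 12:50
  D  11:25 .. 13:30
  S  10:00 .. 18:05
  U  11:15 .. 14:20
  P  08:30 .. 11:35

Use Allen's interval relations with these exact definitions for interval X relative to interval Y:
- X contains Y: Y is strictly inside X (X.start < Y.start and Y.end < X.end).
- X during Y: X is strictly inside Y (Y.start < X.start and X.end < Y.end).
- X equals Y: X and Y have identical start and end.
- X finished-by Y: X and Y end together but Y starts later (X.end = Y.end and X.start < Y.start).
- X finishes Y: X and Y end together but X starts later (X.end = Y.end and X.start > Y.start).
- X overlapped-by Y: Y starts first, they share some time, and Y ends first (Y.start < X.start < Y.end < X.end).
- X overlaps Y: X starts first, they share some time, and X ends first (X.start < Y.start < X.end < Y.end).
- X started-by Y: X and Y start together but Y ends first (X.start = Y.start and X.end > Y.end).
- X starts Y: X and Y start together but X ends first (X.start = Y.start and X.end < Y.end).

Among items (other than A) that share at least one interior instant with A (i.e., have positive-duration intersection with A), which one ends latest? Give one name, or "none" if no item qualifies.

S

Target A = [13:45, 14:20].
C [17:05, 21:00] → after → excluded.
D [11:25, 13:30] → before → excluded.
J [08:40, 12:50] → before → excluded.
K [08:05, 11:15] → before → excluded.
P [08:30, 11:35] → before → excluded.
S [10:00, 18:05] → contains → candidate.
U [11:15, 14:20] → finished-by → candidate.
Z [08:15, 15:50] → contains → candidate.
Among candidates, latest end is 18:05 → S.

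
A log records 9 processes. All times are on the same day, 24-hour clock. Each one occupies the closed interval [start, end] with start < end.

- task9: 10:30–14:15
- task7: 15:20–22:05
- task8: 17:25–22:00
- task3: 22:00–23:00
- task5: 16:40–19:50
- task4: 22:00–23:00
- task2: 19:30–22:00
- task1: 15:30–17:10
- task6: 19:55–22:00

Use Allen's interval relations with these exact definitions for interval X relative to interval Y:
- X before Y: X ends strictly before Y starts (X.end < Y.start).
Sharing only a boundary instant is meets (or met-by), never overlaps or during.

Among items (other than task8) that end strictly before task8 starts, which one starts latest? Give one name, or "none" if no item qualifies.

Target task8 = [17:25, 22:00].
task1 [15:30, 17:10] → before → candidate.
task2 [19:30, 22:00] → finishes → excluded.
task3 [22:00, 23:00] → met-by → excluded.
task4 [22:00, 23:00] → met-by → excluded.
task5 [16:40, 19:50] → overlaps → excluded.
task6 [19:55, 22:00] → finishes → excluded.
task7 [15:20, 22:05] → contains → excluded.
task9 [10:30, 14:15] → before → candidate.
Among candidates, latest start is 15:30 → task1.

task1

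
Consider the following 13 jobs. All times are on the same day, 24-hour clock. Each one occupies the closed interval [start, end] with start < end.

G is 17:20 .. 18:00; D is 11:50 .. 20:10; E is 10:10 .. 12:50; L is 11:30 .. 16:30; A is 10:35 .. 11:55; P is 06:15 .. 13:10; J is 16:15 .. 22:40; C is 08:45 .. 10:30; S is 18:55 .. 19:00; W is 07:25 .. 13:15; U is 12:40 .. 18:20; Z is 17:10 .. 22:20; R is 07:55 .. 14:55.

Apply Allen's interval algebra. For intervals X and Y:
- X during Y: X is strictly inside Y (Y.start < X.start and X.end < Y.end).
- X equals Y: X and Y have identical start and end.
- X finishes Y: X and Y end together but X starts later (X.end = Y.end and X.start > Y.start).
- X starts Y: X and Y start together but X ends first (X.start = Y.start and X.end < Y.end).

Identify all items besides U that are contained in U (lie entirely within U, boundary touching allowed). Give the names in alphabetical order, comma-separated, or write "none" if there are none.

Target U = [12:40, 18:20].
A [10:35, 11:55] → before → no.
C [08:45, 10:30] → before → no.
D [11:50, 20:10] → contains → no.
E [10:10, 12:50] → overlaps → no.
G [17:20, 18:00] → during → yes.
J [16:15, 22:40] → overlapped-by → no.
L [11:30, 16:30] → overlaps → no.
P [06:15, 13:10] → overlaps → no.
R [07:55, 14:55] → overlaps → no.
S [18:55, 19:00] → after → no.
W [07:25, 13:15] → overlaps → no.
Z [17:10, 22:20] → overlapped-by → no.
Result: G.

G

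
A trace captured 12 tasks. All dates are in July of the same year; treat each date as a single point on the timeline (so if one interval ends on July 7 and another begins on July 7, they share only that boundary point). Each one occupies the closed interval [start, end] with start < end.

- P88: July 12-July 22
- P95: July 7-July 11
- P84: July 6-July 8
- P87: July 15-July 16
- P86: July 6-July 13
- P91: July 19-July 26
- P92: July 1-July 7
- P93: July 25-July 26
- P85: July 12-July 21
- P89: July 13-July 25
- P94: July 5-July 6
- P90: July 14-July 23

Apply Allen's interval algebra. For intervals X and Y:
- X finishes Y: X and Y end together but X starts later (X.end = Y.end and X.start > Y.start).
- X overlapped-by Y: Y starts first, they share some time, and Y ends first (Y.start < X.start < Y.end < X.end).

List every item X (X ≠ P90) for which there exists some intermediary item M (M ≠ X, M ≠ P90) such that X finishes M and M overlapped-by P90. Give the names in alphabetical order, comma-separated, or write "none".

P93

Target P90 = [July 14, July 23].
Intermediaries M with M overlapped-by P90: P91.
Via P91 — items with X finishes P91: P93.
Union: P93.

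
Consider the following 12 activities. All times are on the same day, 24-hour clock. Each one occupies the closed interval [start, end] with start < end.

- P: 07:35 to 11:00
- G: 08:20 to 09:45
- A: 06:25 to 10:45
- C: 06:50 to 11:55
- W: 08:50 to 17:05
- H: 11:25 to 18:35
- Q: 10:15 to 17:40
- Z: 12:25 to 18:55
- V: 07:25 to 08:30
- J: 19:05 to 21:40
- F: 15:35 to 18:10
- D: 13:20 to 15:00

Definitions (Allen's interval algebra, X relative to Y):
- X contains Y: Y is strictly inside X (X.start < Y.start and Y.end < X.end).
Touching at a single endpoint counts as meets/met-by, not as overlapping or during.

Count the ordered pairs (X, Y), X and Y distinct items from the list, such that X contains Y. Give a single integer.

12

Checking all 132 ordered pairs for relation 'contains'; matching pairs in alphabetical order:
(A, G): A contains G ✓
(A, V): A contains V ✓
(C, G): C contains G ✓
(C, P): C contains P ✓
(C, V): C contains V ✓
(H, D): H contains D ✓
(H, F): H contains F ✓
(P, G): P contains G ✓
(Q, D): Q contains D ✓
(W, D): W contains D ✓
(Z, D): Z contains D ✓
(Z, F): Z contains F ✓
Count: 12.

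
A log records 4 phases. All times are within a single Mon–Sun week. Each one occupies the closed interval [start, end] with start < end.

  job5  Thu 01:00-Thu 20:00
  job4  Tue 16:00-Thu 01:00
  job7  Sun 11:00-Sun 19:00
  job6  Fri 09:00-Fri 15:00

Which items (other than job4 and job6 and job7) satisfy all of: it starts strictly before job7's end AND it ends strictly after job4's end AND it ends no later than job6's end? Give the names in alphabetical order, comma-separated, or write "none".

Conditions: its start is strictly before job7's end (X.start < Sun 19:00) AND its end is strictly after job4's end (X.end > Thu 01:00) AND its end is no later than job6's end (X.end <= Fri 15:00).
job5: start Thu 01:00 < Sun 19:00? ✓; end Thu 20:00 > Thu 01:00? ✓; end Thu 20:00 <= Fri 15:00? ✓ → yes.
Result: job5.

job5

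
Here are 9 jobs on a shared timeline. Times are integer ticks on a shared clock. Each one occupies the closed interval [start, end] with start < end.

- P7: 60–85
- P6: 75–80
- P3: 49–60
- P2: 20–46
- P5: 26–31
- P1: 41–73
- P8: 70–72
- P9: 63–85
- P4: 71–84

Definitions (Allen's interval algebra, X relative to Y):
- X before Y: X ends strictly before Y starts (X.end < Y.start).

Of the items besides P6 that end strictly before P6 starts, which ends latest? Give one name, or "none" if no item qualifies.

P1

Target P6 = [75, 80].
P1 [41, 73] → before → candidate.
P2 [20, 46] → before → candidate.
P3 [49, 60] → before → candidate.
P4 [71, 84] → contains → excluded.
P5 [26, 31] → before → candidate.
P7 [60, 85] → contains → excluded.
P8 [70, 72] → before → candidate.
P9 [63, 85] → contains → excluded.
Among candidates, latest end is 73 → P1.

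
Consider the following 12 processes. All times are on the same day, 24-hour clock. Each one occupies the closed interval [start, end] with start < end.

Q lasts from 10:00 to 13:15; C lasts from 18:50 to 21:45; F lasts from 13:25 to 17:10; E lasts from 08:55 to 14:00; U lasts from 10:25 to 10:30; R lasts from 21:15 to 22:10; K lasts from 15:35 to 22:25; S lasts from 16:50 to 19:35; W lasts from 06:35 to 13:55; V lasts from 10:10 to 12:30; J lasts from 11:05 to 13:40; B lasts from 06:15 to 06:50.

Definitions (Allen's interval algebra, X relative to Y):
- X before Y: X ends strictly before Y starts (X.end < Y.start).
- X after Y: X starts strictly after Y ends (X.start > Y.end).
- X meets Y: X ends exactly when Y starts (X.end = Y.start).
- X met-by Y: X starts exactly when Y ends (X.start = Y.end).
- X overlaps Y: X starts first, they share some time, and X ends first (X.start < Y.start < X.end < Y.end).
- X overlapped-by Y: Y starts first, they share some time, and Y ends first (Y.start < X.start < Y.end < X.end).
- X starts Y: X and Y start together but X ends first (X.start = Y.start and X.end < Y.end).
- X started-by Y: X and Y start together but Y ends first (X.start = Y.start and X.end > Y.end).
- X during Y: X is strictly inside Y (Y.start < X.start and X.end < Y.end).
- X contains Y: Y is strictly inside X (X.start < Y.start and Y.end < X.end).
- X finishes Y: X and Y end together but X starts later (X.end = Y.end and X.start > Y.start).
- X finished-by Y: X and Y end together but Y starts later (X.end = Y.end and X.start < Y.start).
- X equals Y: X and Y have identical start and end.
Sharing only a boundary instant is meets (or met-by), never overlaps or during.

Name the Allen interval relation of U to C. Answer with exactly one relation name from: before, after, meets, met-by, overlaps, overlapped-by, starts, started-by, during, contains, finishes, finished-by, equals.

U = [10:25, 10:30]; C = [18:50, 21:45].
Compare endpoints: U.start < C.start, U.start < C.end, U.end < C.start, U.end < C.end.
That pattern is 'before'.

before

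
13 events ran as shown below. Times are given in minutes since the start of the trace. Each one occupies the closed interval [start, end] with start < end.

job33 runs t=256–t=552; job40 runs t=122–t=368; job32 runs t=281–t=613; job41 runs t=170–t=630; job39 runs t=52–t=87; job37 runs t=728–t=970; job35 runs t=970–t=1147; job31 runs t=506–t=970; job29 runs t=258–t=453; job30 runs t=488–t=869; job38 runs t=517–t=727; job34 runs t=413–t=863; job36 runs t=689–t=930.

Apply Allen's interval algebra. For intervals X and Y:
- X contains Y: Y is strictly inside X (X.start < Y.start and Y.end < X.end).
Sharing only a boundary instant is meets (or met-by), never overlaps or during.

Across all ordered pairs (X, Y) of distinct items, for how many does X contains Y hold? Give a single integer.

8

Checking all 156 ordered pairs for relation 'contains'; matching pairs in alphabetical order:
(job30, job38): job30 contains job38 ✓
(job31, job36): job31 contains job36 ✓
(job31, job38): job31 contains job38 ✓
(job33, job29): job33 contains job29 ✓
(job34, job38): job34 contains job38 ✓
(job41, job29): job41 contains job29 ✓
(job41, job32): job41 contains job32 ✓
(job41, job33): job41 contains job33 ✓
Count: 8.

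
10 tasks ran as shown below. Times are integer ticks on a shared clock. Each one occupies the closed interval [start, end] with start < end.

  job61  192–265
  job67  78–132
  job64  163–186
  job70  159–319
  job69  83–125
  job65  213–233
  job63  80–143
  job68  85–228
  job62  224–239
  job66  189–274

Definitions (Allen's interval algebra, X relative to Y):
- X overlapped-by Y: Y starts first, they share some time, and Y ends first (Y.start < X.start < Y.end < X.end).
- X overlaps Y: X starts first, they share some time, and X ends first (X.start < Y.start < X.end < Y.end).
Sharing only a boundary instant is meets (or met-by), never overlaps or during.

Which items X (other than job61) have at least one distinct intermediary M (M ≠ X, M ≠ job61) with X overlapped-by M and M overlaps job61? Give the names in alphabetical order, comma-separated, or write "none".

job62, job65, job66, job70

Target job61 = [192, 265].
Intermediaries M with M overlaps job61: job68.
Via job68 — items with X overlapped-by job68: job62, job65, job66, job70.
Union: job62, job65, job66, job70.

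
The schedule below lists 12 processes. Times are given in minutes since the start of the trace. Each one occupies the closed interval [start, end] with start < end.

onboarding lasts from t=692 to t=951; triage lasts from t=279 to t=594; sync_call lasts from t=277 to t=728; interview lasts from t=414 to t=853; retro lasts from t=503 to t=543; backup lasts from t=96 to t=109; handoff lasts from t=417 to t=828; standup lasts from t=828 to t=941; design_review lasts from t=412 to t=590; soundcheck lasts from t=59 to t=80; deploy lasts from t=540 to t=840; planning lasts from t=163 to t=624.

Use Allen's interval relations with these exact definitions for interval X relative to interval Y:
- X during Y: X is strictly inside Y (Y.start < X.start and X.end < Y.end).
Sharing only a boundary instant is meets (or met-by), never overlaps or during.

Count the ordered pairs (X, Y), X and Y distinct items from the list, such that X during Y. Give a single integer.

14

Checking all 132 ordered pairs for relation 'during'; matching pairs in alphabetical order:
(deploy, interview): deploy during interview ✓
(design_review, planning): design_review during planning ✓
(design_review, sync_call): design_review during sync_call ✓
(design_review, triage): design_review during triage ✓
(handoff, interview): handoff during interview ✓
(retro, design_review): retro during design_review ✓
(retro, handoff): retro during handoff ✓
(retro, interview): retro during interview ✓
(retro, planning): retro during planning ✓
(retro, sync_call): retro during sync_call ✓
(retro, triage): retro during triage ✓
(standup, onboarding): standup during onboarding ✓
(triage, planning): triage during planning ✓
(triage, sync_call): triage during sync_call ✓
Count: 14.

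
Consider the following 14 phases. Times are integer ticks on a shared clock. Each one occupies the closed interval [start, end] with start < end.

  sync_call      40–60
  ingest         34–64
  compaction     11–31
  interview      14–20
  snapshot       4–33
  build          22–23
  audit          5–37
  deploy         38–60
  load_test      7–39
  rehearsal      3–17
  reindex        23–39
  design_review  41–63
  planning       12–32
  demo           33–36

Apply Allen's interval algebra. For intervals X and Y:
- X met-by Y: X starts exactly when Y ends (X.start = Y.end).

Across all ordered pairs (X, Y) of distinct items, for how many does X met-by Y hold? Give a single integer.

Checking all 182 ordered pairs for relation 'met-by'; matching pairs in alphabetical order:
(demo, snapshot): demo met-by snapshot ✓
(reindex, build): reindex met-by build ✓
Count: 2.

2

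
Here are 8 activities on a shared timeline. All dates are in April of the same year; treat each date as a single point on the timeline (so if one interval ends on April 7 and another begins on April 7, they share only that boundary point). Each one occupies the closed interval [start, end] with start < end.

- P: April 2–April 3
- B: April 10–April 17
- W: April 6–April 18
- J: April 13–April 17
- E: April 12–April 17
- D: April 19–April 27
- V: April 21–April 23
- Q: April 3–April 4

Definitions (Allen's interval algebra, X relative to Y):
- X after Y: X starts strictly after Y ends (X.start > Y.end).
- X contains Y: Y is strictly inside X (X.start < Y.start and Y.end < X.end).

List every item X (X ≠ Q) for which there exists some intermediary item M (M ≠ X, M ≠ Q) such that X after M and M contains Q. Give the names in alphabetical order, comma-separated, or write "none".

none

Target Q = [April 3, April 4].
Intermediaries M with M contains Q: none.
Union: none.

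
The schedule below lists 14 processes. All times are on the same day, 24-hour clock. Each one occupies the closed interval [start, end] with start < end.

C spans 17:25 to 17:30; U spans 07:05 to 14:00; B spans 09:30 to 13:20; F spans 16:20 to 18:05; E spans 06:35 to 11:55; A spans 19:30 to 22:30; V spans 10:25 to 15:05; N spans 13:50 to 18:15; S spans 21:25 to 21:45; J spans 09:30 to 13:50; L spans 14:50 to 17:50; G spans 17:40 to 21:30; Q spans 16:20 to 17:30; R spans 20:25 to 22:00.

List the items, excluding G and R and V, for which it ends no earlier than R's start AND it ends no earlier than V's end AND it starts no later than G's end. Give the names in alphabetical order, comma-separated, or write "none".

A, S

Conditions: its end is no earlier than R's start (X.end >= 20:25) AND its end is no earlier than V's end (X.end >= 15:05) AND its start is no later than G's end (X.start <= 21:30).
A: end 22:30 >= 20:25? ✓; end 22:30 >= 15:05? ✓; start 19:30 <= 21:30? ✓ → yes.
B: end 13:20 >= 20:25? ✗; end 13:20 >= 15:05? ✗; start 09:30 <= 21:30? ✓ → no.
C: end 17:30 >= 20:25? ✗; end 17:30 >= 15:05? ✓; start 17:25 <= 21:30? ✓ → no.
E: end 11:55 >= 20:25? ✗; end 11:55 >= 15:05? ✗; start 06:35 <= 21:30? ✓ → no.
F: end 18:05 >= 20:25? ✗; end 18:05 >= 15:05? ✓; start 16:20 <= 21:30? ✓ → no.
J: end 13:50 >= 20:25? ✗; end 13:50 >= 15:05? ✗; start 09:30 <= 21:30? ✓ → no.
L: end 17:50 >= 20:25? ✗; end 17:50 >= 15:05? ✓; start 14:50 <= 21:30? ✓ → no.
N: end 18:15 >= 20:25? ✗; end 18:15 >= 15:05? ✓; start 13:50 <= 21:30? ✓ → no.
Q: end 17:30 >= 20:25? ✗; end 17:30 >= 15:05? ✓; start 16:20 <= 21:30? ✓ → no.
S: end 21:45 >= 20:25? ✓; end 21:45 >= 15:05? ✓; start 21:25 <= 21:30? ✓ → yes.
U: end 14:00 >= 20:25? ✗; end 14:00 >= 15:05? ✗; start 07:05 <= 21:30? ✓ → no.
Result: A, S.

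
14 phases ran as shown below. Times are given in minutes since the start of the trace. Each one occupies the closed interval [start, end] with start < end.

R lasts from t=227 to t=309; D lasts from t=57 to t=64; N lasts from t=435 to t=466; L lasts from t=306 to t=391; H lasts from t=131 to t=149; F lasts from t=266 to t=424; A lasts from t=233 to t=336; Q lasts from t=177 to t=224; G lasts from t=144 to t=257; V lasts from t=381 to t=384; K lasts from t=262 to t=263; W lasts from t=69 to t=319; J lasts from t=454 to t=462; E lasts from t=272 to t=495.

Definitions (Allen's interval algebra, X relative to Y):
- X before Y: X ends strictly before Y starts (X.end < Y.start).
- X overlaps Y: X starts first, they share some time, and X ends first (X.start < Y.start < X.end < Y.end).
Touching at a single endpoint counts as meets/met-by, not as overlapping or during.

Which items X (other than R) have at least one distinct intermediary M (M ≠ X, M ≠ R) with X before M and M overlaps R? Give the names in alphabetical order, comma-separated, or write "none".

D

Target R = [t=227, t=309].
Intermediaries M with M overlaps R: G.
Via G — items with X before G: D.
Union: D.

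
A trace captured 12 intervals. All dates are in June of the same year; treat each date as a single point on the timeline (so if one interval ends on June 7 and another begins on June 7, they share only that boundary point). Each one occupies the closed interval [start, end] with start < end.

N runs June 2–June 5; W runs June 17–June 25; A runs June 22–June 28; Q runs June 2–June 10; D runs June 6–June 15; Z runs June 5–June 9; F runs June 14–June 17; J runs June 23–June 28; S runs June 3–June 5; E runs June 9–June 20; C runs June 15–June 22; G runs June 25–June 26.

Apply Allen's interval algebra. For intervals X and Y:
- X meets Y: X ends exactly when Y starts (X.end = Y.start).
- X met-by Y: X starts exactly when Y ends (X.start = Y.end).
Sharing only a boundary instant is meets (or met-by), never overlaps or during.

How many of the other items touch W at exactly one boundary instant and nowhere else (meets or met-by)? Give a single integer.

2

Target W = [June 17, June 25].
A [June 22, June 28] → overlapped-by → no.
C [June 15, June 22] → overlaps → no.
D [June 6, June 15] → before → no.
E [June 9, June 20] → overlaps → no.
F [June 14, June 17] → meets → counts.
G [June 25, June 26] → met-by → counts.
J [June 23, June 28] → overlapped-by → no.
N [June 2, June 5] → before → no.
Q [June 2, June 10] → before → no.
S [June 3, June 5] → before → no.
Z [June 5, June 9] → before → no.
Total: 2.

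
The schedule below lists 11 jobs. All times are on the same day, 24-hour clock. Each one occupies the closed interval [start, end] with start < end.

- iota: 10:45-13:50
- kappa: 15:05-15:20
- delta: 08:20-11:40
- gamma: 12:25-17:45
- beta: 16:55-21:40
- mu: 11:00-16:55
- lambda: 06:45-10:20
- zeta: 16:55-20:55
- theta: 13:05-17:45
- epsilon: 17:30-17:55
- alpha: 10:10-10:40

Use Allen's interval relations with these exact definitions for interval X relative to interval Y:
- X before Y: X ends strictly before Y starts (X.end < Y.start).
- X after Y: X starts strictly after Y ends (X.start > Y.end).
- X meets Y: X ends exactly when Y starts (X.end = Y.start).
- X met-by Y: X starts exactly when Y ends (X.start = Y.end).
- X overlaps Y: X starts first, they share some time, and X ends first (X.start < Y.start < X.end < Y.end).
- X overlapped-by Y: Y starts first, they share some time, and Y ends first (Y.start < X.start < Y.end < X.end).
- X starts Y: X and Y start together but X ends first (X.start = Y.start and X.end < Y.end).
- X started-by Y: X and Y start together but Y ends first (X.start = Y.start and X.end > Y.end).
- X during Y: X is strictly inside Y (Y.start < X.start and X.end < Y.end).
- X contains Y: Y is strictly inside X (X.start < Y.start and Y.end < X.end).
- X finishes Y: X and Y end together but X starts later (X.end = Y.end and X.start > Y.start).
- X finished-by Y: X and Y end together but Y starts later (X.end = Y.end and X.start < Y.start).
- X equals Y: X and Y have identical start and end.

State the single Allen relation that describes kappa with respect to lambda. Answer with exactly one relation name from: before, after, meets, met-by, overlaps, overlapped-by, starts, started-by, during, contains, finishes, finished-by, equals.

after

kappa = [15:05, 15:20]; lambda = [06:45, 10:20].
Compare endpoints: kappa.start > lambda.start, kappa.start > lambda.end, kappa.end > lambda.start, kappa.end > lambda.end.
That pattern is 'after'.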